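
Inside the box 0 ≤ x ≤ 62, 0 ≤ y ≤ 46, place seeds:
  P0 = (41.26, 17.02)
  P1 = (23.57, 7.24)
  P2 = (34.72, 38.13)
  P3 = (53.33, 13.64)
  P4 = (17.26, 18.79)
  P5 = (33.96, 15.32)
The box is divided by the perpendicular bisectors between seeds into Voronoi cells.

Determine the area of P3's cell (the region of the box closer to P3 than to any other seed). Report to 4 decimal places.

Area of P3's cell: 501.9996

1. box [0,62]×[0,46]: [(0, 0) (62, 0) (62, 46) (0, 46)]
2. ⊥bis P3·P0 via (47.295,15.33): [(43.0021, 0) (62, 0) (62, 46) (55.8836, 46)]  |A|=577.6287
3. ⊥bis P3·P1 via (38.45,10.44): [(43.0021, 0) (62, 0) (62, 46) (55.8836, 46)]  |A|=577.6287
4. ⊥bis P3·P2 via (44.025,25.885): [(51.9337, 31.8948) (43.0021, 0) (62, 0) (62, 39.5442)]  |A|=501.9996
5. ⊥bis P3·P4 via (35.295,16.215): [(51.9337, 31.8948) (43.0021, 0) (62, 0) (62, 39.5442)]  |A|=501.9996
6. ⊥bis P3·P5 via (43.645,14.48): [(51.9337, 31.8948) (43.0021, 0) (62, 0) (62, 39.5442)]  |A|=501.9996
7. canonical 4-gon: [(51.9337, 31.8948) (43.0021, 0) (62, 0) (62, 39.5442)]
8. shoelace: 501.9996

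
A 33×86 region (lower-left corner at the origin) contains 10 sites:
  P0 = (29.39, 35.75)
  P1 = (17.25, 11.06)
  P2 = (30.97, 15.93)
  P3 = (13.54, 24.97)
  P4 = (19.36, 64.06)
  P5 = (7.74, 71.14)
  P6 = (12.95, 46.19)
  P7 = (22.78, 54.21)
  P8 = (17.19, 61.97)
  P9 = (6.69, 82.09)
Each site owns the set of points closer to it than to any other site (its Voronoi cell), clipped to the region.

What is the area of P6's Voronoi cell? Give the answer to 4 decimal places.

Area of P6's cell: 391.4271

1. box [0,33]×[0,86]: [(0, 0) (33, 0) (33, 86) (0, 86)]
2. ⊥bis P6·P0 via (21.17,40.97): [(0, 7.6333) (33, 59.5989) (33, 86) (0, 86)]  |A|=1728.669
3. ⊥bis P6·P1 via (15.1,28.625): [(0, 26.7767) (13.1813, 28.3902) (33, 59.5989) (33, 86) (0, 86)]  |A|=1602.5012
4. ⊥bis P6·P2 via (21.96,31.06): [(0, 26.7767) (13.1813, 28.3902) (33, 59.5989) (33, 86) (0, 86)]  |A|=1602.5012
5. ⊥bis P6·P3 via (13.245,35.58): [(0, 35.2117) (17.8281, 35.7074) (33, 59.5989) (33, 86) (0, 86)]  |A|=1482.8341
6. ⊥bis P6·P4 via (16.155,55.125): [(0, 60.9198) (0, 35.2117) (17.8281, 35.7074) (27.5608, 51.0337)]  |A|=488.4749
7. ⊥bis P6·P5 via (10.345,58.665): [(7.7795, 58.1293) (0, 56.5048) (0, 35.2117) (17.8281, 35.7074) (27.5608, 51.0337)]  |A|=471.3014
8. ⊥bis P6·P7 via (17.865,50.2): [(12.8919, 56.2955) (7.7795, 58.1293) (0, 56.5048) (0, 35.2117) (17.8281, 35.7074) (23.0194, 43.8823)]  |A|=406.9016
9. ⊥bis P6·P8 via (15.07,54.08): [(14.5954, 54.2075) (3.4019, 57.2152) (0, 56.5048) (0, 35.2117) (17.8281, 35.7074) (23.0194, 43.8823)]  |A|=391.4271
10. ⊥bis P6·P9 via (9.82,64.14): [(14.5954, 54.2075) (3.4019, 57.2152) (0, 56.5048) (0, 35.2117) (17.8281, 35.7074) (23.0194, 43.8823)]  |A|=391.4271
11. canonical 6-gon: [(14.5954, 54.2075) (3.4019, 57.2152) (0, 56.5048) (0, 35.2117) (17.8281, 35.7074) (23.0194, 43.8823)]
12. shoelace: 391.4271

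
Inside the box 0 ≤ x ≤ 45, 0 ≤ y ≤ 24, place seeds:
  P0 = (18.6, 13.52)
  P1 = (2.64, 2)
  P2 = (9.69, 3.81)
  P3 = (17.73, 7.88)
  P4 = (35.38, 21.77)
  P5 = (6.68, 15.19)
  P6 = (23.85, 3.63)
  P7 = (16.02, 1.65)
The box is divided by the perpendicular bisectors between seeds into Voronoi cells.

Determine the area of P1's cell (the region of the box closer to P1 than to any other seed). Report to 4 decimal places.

Area of P1's cell: 53.2407

1. box [0,45]×[0,24]: [(0, 0) (45, 0) (45, 24) (0, 24)]
2. ⊥bis P1·P0 via (10.62,7.76): [(0, 22.4731) (0, 0) (16.2212, 0)]  |A|=182.2706
3. ⊥bis P1·P2 via (6.165,2.905): [(1.7711, 20.0194) (0, 22.4731) (0, 0) (6.9108, 0)]  |A|=89.0763
4. ⊥bis P1·P3 via (10.185,4.94): [(1.7711, 20.0194) (0, 22.4731) (0, 0) (6.9108, 0)]  |A|=89.0763
5. ⊥bis P1·P4 via (19.01,11.885): [(1.7711, 20.0194) (0, 22.4731) (0, 0) (6.9108, 0)]  |A|=89.0763
6. ⊥bis P1·P5 via (4.66,8.595): [(4.7079, 8.5803) (0, 10.0223) (0, 0) (6.9108, 0)]  |A|=53.2407
7. ⊥bis P1·P6 via (13.245,2.815): [(4.7079, 8.5803) (0, 10.0223) (0, 0) (6.9108, 0)]  |A|=53.2407
8. ⊥bis P1·P7 via (9.33,1.825): [(4.7079, 8.5803) (0, 10.0223) (0, 0) (6.9108, 0)]  |A|=53.2407
9. canonical 4-gon: [(4.7079, 8.5803) (0, 10.0223) (0, 0) (6.9108, 0)]
10. shoelace: 53.2407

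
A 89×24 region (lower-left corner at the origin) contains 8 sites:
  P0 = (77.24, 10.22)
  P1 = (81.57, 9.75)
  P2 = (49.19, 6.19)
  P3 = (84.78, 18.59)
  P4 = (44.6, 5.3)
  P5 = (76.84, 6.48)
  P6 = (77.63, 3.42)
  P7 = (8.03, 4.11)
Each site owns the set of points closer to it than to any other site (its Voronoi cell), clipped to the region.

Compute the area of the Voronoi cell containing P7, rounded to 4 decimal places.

Area of P7's cell: 625.8628

1. box [0,89]×[0,24]: [(0, 0) (89, 0) (89, 24) (0, 24)]
2. ⊥bis P7·P0 via (42.635,7.165): [(0, 0) (43.2675, 0) (41.1488, 24) (0, 24)]  |A|=1012.9958
3. ⊥bis P7·P1 via (44.8,6.93): [(0, 0) (43.2675, 0) (41.1488, 24) (0, 24)]  |A|=1012.9958
4. ⊥bis P7·P2 via (28.61,5.15): [(0, 0) (28.8703, 0) (27.6574, 24) (0, 24)]  |A|=678.3321
5. ⊥bis P7·P3 via (46.405,11.35): [(0, 0) (28.8703, 0) (27.6574, 24) (0, 24)]  |A|=678.3321
6. ⊥bis P7·P4 via (26.315,4.705): [(0, 0) (26.4681, 0) (25.6871, 24) (0, 24)]  |A|=625.8628
7. ⊥bis P7·P5 via (42.435,5.295): [(0, 0) (26.4681, 0) (25.6871, 24) (0, 24)]  |A|=625.8628
8. ⊥bis P7·P6 via (42.83,3.765): [(0, 0) (26.4681, 0) (25.6871, 24) (0, 24)]  |A|=625.8628
9. canonical 4-gon: [(0, 0) (26.4681, 0) (25.6871, 24) (0, 24)]
10. shoelace: 625.8628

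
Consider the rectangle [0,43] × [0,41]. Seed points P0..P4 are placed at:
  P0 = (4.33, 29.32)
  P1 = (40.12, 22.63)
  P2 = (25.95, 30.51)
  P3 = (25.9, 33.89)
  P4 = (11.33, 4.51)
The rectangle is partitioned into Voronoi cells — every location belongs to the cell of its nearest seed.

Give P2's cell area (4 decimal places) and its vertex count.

1. box [0,43]×[0,41]: [(0, 0) (43, 0) (43, 41) (0, 41)]
2. ⊥bis P2·P0 via (15.14,29.915): [(16.7866, 0) (43, 0) (43, 41) (14.5299, 41)]  |A|=1121.0131
3. ⊥bis P2·P1 via (33.035,26.57): [(16.7866, 0) (18.2593, 0) (41.0596, 41) (14.5299, 41)]  |A|=574.0504
4. ⊥bis P2·P3 via (25.925,32.2): [(15.0231, 32.0387) (16.7866, 0) (18.2593, 0) (36.2508, 32.3527)]  |A|=364.1547
5. ⊥bis P2·P4 via (18.64,17.51): [(15.0231, 32.0387) (15.7328, 19.1447) (25.7678, 13.502) (36.2508, 32.3527)]  |A|=261.1267
6. canonical 4-gon: [(15.0231, 32.0387) (15.7328, 19.1447) (25.7678, 13.502) (36.2508, 32.3527)]
7. shoelace: 261.1267

Area of P2's cell: 261.1267 (4 vertices)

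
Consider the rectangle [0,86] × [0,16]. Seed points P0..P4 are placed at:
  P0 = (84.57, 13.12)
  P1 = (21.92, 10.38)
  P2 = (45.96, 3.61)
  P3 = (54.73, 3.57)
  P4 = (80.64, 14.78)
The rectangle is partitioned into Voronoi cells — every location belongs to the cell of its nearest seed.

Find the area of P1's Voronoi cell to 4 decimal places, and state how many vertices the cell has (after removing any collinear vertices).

Area of P1's cell: 547.5684 (4 vertices)

1. box [0,86]×[0,16]: [(0, 0) (86, 0) (86, 16) (0, 16)]
2. ⊥bis P1·P0 via (53.245,11.75): [(0, 0) (53.7589, 0) (53.0591, 16) (0, 16)]  |A|=854.5441
3. ⊥bis P1·P2 via (33.94,6.995): [(0, 0) (31.9701, 0) (36.4759, 16) (0, 16)]  |A|=547.5684
4. ⊥bis P1·P3 via (38.325,6.975): [(0, 0) (31.9701, 0) (36.4759, 16) (0, 16)]  |A|=547.5684
5. ⊥bis P1·P4 via (51.28,12.58): [(0, 0) (31.9701, 0) (36.4759, 16) (0, 16)]  |A|=547.5684
6. canonical 4-gon: [(0, 0) (31.9701, 0) (36.4759, 16) (0, 16)]
7. shoelace: 547.5684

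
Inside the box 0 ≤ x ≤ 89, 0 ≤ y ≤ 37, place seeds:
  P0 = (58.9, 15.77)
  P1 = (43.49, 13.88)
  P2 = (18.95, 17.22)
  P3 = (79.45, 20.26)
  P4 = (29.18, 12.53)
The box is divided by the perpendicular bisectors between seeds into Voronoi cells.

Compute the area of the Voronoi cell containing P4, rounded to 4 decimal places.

Area of P4's cell: 374.0297

1. box [0,89]×[0,37]: [(0, 0) (89, 0) (89, 37) (0, 37)]
2. ⊥bis P4·P0 via (44.04,14.15): [(0, 0) (45.5826, 0) (41.549, 37) (0, 37)]  |A|=1611.9336
3. ⊥bis P4·P1 via (36.335,13.205): [(0, 0) (37.5808, 0) (34.0902, 37) (0, 37)]  |A|=1325.9125
4. ⊥bis P4·P2 via (24.065,14.875): [(17.2455, 0) (37.5808, 0) (34.1104, 36.7863)]  |A|=374.0297
5. ⊥bis P4·P3 via (54.315,16.395): [(17.2455, 0) (37.5808, 0) (34.1104, 36.7863)]  |A|=374.0297
6. canonical 3-gon: [(17.2455, 0) (37.5808, 0) (34.1104, 36.7863)]
7. shoelace: 374.0297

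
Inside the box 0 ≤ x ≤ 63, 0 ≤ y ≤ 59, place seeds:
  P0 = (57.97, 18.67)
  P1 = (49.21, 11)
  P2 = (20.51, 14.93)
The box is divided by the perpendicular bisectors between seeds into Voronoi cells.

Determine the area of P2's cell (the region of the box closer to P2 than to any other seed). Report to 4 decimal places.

1. box [0,63]×[0,59]: [(0, 0) (63, 0) (63, 59) (0, 59)]
2. ⊥bis P2·P0 via (39.24,16.8): [(0, 0) (40.9173, 0) (35.0268, 59) (0, 59)]  |A|=2240.35
3. ⊥bis P2·P1 via (34.86,12.965): [(0, 0) (33.0847, 0) (37.6145, 33.0808) (35.0268, 59) (0, 59)]  |A|=2110.7948
4. canonical 5-gon: [(0, 0) (33.0847, 0) (37.6145, 33.0808) (35.0268, 59) (0, 59)]
5. shoelace: 2110.7948

Area of P2's cell: 2110.7948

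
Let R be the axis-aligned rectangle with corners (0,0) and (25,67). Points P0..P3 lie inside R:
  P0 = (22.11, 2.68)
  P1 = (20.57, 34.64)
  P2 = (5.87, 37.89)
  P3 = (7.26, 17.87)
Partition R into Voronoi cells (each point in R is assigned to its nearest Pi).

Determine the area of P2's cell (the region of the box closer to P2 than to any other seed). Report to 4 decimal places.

Area of P2's cell: 614.5022

1. box [0,25]×[0,67]: [(0, 0) (25, 0) (25, 67) (0, 67)]
2. ⊥bis P2·P0 via (13.99,20.285): [(0, 13.8324) (25, 25.3632) (25, 67) (0, 67)]  |A|=1185.0559
3. ⊥bis P2·P1 via (13.22,36.265): [(0, 13.8324) (9.1984, 18.075) (20.0152, 67) (0, 67)]  |A|=734.1495
4. ⊥bis P2·P3 via (6.565,27.88): [(0, 27.4242) (11.441, 28.2185) (20.0152, 67) (0, 67)]  |A|=614.5022
5. canonical 4-gon: [(0, 27.4242) (11.441, 28.2185) (20.0152, 67) (0, 67)]
6. shoelace: 614.5022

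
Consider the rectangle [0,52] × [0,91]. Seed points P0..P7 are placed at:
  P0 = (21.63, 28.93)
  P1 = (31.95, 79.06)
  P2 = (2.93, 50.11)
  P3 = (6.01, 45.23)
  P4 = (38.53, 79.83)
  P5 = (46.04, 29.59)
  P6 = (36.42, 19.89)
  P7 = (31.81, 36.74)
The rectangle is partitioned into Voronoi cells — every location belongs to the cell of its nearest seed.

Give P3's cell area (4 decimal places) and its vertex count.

1. box [0,52]×[0,91]: [(0, 0) (52, 0) (52, 91) (0, 91)]
2. ⊥bis P3·P0 via (13.82,37.08): [(0, 23.8365) (52, 73.6672) (52, 91) (0, 91)]  |A|=2196.9024
3. ⊥bis P3·P1 via (18.98,62.145): [(0, 76.6984) (0, 23.8365) (30.6435, 53.2017)]  |A|=809.937
4. ⊥bis P3·P2 via (4.47,47.67): [(22.7835, 59.2285) (0, 44.8488) (0, 23.8365) (30.6435, 53.2017)]  |A|=447.1135
5. ⊥bis P3·P4 via (22.27,62.53): [(22.7835, 59.2285) (0, 44.8488) (0, 23.8365) (30.6435, 53.2017)]  |A|=447.1135
6. ⊥bis P3·P5 via (26.025,37.41): [(22.7835, 59.2285) (0, 44.8488) (0, 23.8365) (30.6435, 53.2017)]  |A|=447.1135
7. ⊥bis P3·P6 via (21.215,32.56): [(22.7835, 59.2285) (0, 44.8488) (0, 23.8365) (30.6435, 53.2017)]  |A|=447.1135
8. ⊥bis P3·P7 via (18.91,40.985): [(24.4843, 57.9245) (22.7835, 59.2285) (0, 44.8488) (0, 23.8365) (19.3775, 42.4056)]  |A|=387.2621
9. canonical 5-gon: [(24.4843, 57.9245) (22.7835, 59.2285) (0, 44.8488) (0, 23.8365) (19.3775, 42.4056)]
10. shoelace: 387.2621

Area of P3's cell: 387.2621 (5 vertices)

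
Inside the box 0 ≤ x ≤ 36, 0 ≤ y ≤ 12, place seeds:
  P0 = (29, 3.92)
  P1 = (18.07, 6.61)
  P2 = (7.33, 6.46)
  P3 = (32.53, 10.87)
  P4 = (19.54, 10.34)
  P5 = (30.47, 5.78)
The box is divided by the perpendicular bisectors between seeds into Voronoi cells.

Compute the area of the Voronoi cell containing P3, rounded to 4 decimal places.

1. box [0,36]×[0,12]: [(0, 0) (36, 0) (36, 12) (0, 12)]
2. ⊥bis P3·P0 via (30.765,7.395): [(36, 4.7361) (36, 12) (21.6985, 12)]  |A|=51.9425
3. ⊥bis P3·P1 via (25.3,8.74): [(24.8043, 10.4225) (36, 4.7361) (36, 12) (24.3396, 12)]  |A|=49.8594
4. ⊥bis P3·P2 via (19.93,8.665): [(24.8043, 10.4225) (36, 4.7361) (36, 12) (24.3396, 12)]  |A|=49.8594
5. ⊥bis P3·P4 via (26.035,10.605): [(26.0686, 9.7803) (36, 4.7361) (36, 12) (25.9781, 12)]  |A|=47.1929
6. ⊥bis P3·P5 via (31.5,8.325): [(26.0378, 10.5356) (36, 6.5038) (36, 12) (25.9781, 12)]  |A|=34.7151
7. canonical 4-gon: [(26.0378, 10.5356) (36, 6.5038) (36, 12) (25.9781, 12)]
8. shoelace: 34.7151

Area of P3's cell: 34.7151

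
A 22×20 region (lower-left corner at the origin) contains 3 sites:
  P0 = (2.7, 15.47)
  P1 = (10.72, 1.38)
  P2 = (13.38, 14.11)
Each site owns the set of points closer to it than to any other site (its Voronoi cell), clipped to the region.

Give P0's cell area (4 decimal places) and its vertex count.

1. box [0,22]×[0,20]: [(0, 0) (22, 0) (22, 20) (0, 20)]
2. ⊥bis P0·P1 via (6.71,8.425): [(0, 4.6057) (22, 17.128) (22, 20) (0, 20)]  |A|=200.9291
3. ⊥bis P0·P2 via (8.04,14.79): [(0, 4.6057) (7.2701, 8.7438) (8.7034, 20) (0, 20)]  |A|=104.9428
4. canonical 4-gon: [(0, 4.6057) (7.2701, 8.7438) (8.7034, 20) (0, 20)]
5. shoelace: 104.9428

Area of P0's cell: 104.9428 (4 vertices)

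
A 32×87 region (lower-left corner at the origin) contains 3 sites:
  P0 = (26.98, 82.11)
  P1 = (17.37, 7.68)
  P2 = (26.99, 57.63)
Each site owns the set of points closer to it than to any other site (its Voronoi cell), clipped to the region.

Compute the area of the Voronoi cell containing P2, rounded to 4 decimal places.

Area of P2's cell: 1152.6493

1. box [0,32]×[0,87]: [(0, 0) (32, 0) (32, 87) (0, 87)]
2. ⊥bis P2·P0 via (26.985,69.87): [(0, 69.859) (0, 0) (32, 0) (32, 69.872)]  |A|=2235.6964
3. ⊥bis P2·P1 via (22.18,32.655): [(0, 69.859) (0, 36.9267) (32, 30.7637) (32, 69.872)]  |A|=1152.6493
4. canonical 4-gon: [(0, 69.859) (0, 36.9267) (32, 30.7637) (32, 69.872)]
5. shoelace: 1152.6493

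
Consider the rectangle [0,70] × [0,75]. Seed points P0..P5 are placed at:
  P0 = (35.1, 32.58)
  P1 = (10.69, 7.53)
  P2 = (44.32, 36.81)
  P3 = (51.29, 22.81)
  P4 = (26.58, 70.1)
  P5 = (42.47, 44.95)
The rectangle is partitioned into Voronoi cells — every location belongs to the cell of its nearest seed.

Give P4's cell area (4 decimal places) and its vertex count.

Area of P4's cell: 1129.6390 (4 vertices)

1. box [0,70]×[0,75]: [(0, 0) (70, 0) (70, 75) (0, 75)]
2. ⊥bis P4·P0 via (30.84,51.34): [(0, 44.3369) (70, 60.2324) (70, 75) (0, 75)]  |A|=1590.0746
3. ⊥bis P4·P1 via (18.635,38.815): [(0, 44.3369) (70, 60.2324) (70, 75) (0, 75)]  |A|=1590.0746
4. ⊥bis P4·P2 via (35.45,53.455): [(0, 44.3369) (31.9571, 51.5937) (70, 71.8664) (70, 75) (0, 75)]  |A|=1368.7786
5. ⊥bis P4·P3 via (38.935,46.455): [(0, 44.3369) (31.9571, 51.5937) (70, 71.8664) (70, 75) (0, 75)]  |A|=1368.7786
6. ⊥bis P4·P5 via (34.525,57.525): [(0, 44.3369) (21.3107, 49.1761) (62.1837, 75) (0, 75)]  |A|=1129.639
7. canonical 4-gon: [(0, 44.3369) (21.3107, 49.1761) (62.1837, 75) (0, 75)]
8. shoelace: 1129.639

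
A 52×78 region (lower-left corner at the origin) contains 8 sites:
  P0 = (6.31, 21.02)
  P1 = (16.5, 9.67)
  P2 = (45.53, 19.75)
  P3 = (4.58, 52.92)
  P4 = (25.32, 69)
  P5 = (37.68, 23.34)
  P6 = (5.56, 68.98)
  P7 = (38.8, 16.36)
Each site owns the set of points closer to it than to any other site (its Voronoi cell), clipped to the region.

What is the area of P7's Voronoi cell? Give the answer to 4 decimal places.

Area of P7's cell: 339.4584

1. box [0,52]×[0,78]: [(0, 0) (52, 0) (52, 78) (0, 78)]
2. ⊥bis P7·P0 via (22.555,18.69): [(19.8743, 0) (52, 0) (52, 78) (31.0618, 78)]  |A|=2069.493
3. ⊥bis P7·P1 via (27.65,13.015): [(23.6523, 26.3406) (31.5545, 0) (52, 0) (52, 78) (31.0618, 78)]  |A|=1915.6615
4. ⊥bis P7·P2 via (42.165,18.055): [(26.8303, 48.4981) (23.6523, 26.3406) (31.5545, 0) (51.2596, 0)]  |A|=607.2316
5. ⊥bis P7·P3 via (21.69,34.64): [(29.9272, 42.35) (25.3316, 38.0485) (23.6523, 26.3406) (31.5545, 0) (51.2596, 0)]  |A|=586.4435
6. ⊥bis P7·P4 via (32.06,42.68): [(30.0237, 42.1585) (29.6093, 42.0524) (25.3316, 38.0485) (23.6523, 26.3406) (31.5545, 0) (51.2596, 0)]  |A|=586.3987
7. ⊥bis P7·P5 via (38.24,19.85): [(41.0349, 20.2985) (26.18, 17.9149) (31.5545, 0) (51.2596, 0)]  |A|=339.4584
8. ⊥bis P7·P6 via (22.18,42.67): [(41.0349, 20.2985) (26.18, 17.9149) (31.5545, 0) (51.2596, 0)]  |A|=339.4584
9. canonical 4-gon: [(41.0349, 20.2985) (26.18, 17.9149) (31.5545, 0) (51.2596, 0)]
10. shoelace: 339.4584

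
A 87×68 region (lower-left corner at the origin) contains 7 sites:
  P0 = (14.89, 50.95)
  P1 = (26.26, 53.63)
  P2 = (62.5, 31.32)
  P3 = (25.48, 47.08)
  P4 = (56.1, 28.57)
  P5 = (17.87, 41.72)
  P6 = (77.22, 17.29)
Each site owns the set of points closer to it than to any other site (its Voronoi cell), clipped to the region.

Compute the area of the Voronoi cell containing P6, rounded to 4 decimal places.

Area of P6's cell: 781.1272

1. box [0,87]×[0,68]: [(0, 0) (87, 0) (87, 68) (0, 68)]
2. ⊥bis P6·P0 via (46.055,34.12): [(27.6292, 0) (87, 0) (87, 68) (64.3512, 68)]  |A|=2788.6666
3. ⊥bis P6·P1 via (51.74,35.46): [(31.2986, 6.7948) (27.6292, 0) (87, 0) (87, 68) (74.9445, 68)]  |A|=2464.4819
4. ⊥bis P6·P2 via (69.86,24.305): [(46.6943, 0) (87, 0) (87, 42.288)]  |A|=852.2228
5. ⊥bis P6·P3 via (51.35,32.185): [(46.6943, 0) (87, 0) (87, 42.288)]  |A|=852.2228
6. ⊥bis P6·P4 via (66.66,22.93): [(64.2517, 18.4209) (54.4133, 0) (87, 0) (87, 42.288)]  |A|=781.1272
7. ⊥bis P6·P5 via (47.545,29.505): [(64.2517, 18.4209) (54.4133, 0) (87, 0) (87, 42.288)]  |A|=781.1272
8. canonical 4-gon: [(64.2517, 18.4209) (54.4133, 0) (87, 0) (87, 42.288)]
9. shoelace: 781.1272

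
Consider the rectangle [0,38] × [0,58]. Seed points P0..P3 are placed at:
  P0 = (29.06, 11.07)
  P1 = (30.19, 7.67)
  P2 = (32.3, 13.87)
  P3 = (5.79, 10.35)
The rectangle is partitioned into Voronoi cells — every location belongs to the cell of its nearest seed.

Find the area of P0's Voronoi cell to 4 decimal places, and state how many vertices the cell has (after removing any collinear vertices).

1. box [0,38]×[0,58]: [(0, 0) (38, 0) (38, 58) (0, 58)]
2. ⊥bis P0·P1 via (29.625,9.37): [(0, 0) (1.4321, 0) (38, 12.1535) (38, 58) (0, 58)]  |A|=1981.7867
3. ⊥bis P0·P2 via (30.68,12.47): [(0, 47.9711) (0, 0) (1.4321, 0) (32.5258, 10.3341)]  |A|=787.5504
4. ⊥bis P0·P3 via (17.425,10.71): [(16.8763, 28.4428) (17.5902, 5.3702) (32.5258, 10.3341)]  |A|=174.0737
5. canonical 3-gon: [(16.8763, 28.4428) (17.5902, 5.3702) (32.5258, 10.3341)]
6. shoelace: 174.0737

Area of P0's cell: 174.0737 (3 vertices)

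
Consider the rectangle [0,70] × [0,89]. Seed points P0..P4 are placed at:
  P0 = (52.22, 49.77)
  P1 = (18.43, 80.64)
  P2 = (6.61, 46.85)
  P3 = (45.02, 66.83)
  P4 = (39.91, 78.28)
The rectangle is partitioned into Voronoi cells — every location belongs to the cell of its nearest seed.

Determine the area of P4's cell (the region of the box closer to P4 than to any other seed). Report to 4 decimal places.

1. box [0,70]×[0,89]: [(0, 0) (70, 0) (70, 89) (0, 89)]
2. ⊥bis P4·P0 via (46.065,64.025): [(0, 44.1351) (70, 74.3596) (70, 89) (0, 89)]  |A|=2082.6839
3. ⊥bis P4·P1 via (29.17,79.46): [(26.5483, 55.5981) (70, 74.3596) (70, 89) (30.2182, 89)]  |A|=982.4691
4. ⊥bis P4·P2 via (23.26,62.565): [(26.8911, 58.7179) (28.8838, 56.6066) (70, 74.3596) (70, 89) (30.2182, 89)]  |A|=978.9988
5. ⊥bis P4·P3 via (42.465,72.555): [(27.6867, 65.9596) (70, 84.8435) (70, 89) (30.2182, 89)]  |A|=546.2309
6. canonical 4-gon: [(27.6867, 65.9596) (70, 84.8435) (70, 89) (30.2182, 89)]
7. shoelace: 546.2309

Area of P4's cell: 546.2309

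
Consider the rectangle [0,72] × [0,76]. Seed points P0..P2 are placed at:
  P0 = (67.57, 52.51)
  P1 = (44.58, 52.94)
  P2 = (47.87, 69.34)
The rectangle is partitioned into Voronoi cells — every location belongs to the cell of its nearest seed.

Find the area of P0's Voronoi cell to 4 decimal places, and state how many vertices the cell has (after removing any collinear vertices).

1. box [0,72]×[0,76]: [(0, 0) (72, 0) (72, 76) (0, 76)]
2. ⊥bis P0·P1 via (56.075,52.725): [(55.0888, 0) (72, 0) (72, 76) (56.5103, 76)]  |A|=1231.2314
3. ⊥bis P0·P2 via (57.72,60.925): [(56.195, 59.1399) (55.0888, 0) (72, 0) (72, 76) (70.5988, 76)]  |A|=1112.4651
4. canonical 5-gon: [(56.195, 59.1399) (55.0888, 0) (72, 0) (72, 76) (70.5988, 76)]
5. shoelace: 1112.4651

Area of P0's cell: 1112.4651 (5 vertices)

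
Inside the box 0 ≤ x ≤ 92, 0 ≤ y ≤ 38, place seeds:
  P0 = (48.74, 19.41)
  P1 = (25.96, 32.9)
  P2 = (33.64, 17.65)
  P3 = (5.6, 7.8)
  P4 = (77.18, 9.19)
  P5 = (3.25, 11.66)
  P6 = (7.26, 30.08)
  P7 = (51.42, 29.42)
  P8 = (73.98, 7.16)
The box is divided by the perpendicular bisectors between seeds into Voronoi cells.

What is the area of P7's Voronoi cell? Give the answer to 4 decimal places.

Area of P7's cell: 489.5362

1. box [0,92]×[0,38]: [(0, 0) (92, 0) (92, 38) (0, 38)]
2. ⊥bis P7·P0 via (50.08,24.415): [(0, 37.823) (92, 13.1917) (92, 38) (0, 38)]  |A|=1149.324
3. ⊥bis P7·P1 via (38.69,31.16): [(38.2027, 27.5949) (92, 13.1917) (92, 38) (39.6249, 38)]  |A|=939.7937
4. ⊥bis P7·P2 via (42.53,23.535): [(38.4833, 29.648) (40.1956, 27.0614) (92, 13.1917) (92, 38) (39.6249, 38)]  |A|=937.6731
5. ⊥bis P7·P3 via (28.51,18.61): [(38.4833, 29.648) (40.1956, 27.0614) (92, 13.1917) (92, 38) (39.6249, 38)]  |A|=937.6731
6. ⊥bis P7·P4 via (64.3,19.305): [(38.4833, 29.648) (40.1956, 27.0614) (65.1454, 20.3815) (78.9817, 38) (39.6249, 38)]  |A|=489.8825
7. ⊥bis P7·P5 via (27.335,20.54): [(38.4833, 29.648) (40.1956, 27.0614) (65.1454, 20.3815) (78.9817, 38) (39.6249, 38)]  |A|=489.8825
8. ⊥bis P7·P6 via (29.34,29.75): [(38.4833, 29.648) (40.1956, 27.0614) (65.1454, 20.3815) (78.9817, 38) (39.6249, 38)]  |A|=489.8825
9. ⊥bis P7·P8 via (62.7,18.29): [(38.4833, 29.648) (40.1956, 27.0614) (64.8435, 20.4623) (66.634, 22.277) (78.9817, 38) (39.6249, 38)]  |A|=489.5362
10. canonical 6-gon: [(38.4833, 29.648) (40.1956, 27.0614) (64.8435, 20.4623) (66.634, 22.277) (78.9817, 38) (39.6249, 38)]
11. shoelace: 489.5362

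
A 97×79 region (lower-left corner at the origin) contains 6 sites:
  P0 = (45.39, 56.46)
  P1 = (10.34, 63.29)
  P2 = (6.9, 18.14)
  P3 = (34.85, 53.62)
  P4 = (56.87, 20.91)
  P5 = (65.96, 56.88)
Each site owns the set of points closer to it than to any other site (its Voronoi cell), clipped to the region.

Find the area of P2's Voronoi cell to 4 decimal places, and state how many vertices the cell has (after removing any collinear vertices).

1. box [0,97]×[0,79]: [(0, 0) (97, 0) (97, 79) (0, 79)]
2. ⊥bis P2·P0 via (26.145,37.3): [(0, 63.561) (0, 0) (63.2803, 0)]  |A|=2011.0778
3. ⊥bis P2·P1 via (8.62,40.715): [(23.9045, 39.5505) (0, 41.3718) (0, 0) (63.2803, 0)]  |A|=1745.8669
4. ⊥bis P2·P3 via (20.875,35.88): [(51.8596, 11.4714) (15.3924, 40.199) (0, 41.3718) (0, 0) (63.2803, 0)]  |A|=1635.4264
5. ⊥bis P2·P4 via (31.885,19.525): [(31.4397, 27.5574) (15.3924, 40.199) (0, 41.3718) (0, 0) (32.9673, 0)]  |A|=1192.4886
6. ⊥bis P2·P5 via (36.43,37.51): [(31.4397, 27.5574) (15.3924, 40.199) (0, 41.3718) (0, 0) (32.9673, 0)]  |A|=1192.4886
7. canonical 5-gon: [(31.4397, 27.5574) (15.3924, 40.199) (0, 41.3718) (0, 0) (32.9673, 0)]
8. shoelace: 1192.4886

Area of P2's cell: 1192.4886 (5 vertices)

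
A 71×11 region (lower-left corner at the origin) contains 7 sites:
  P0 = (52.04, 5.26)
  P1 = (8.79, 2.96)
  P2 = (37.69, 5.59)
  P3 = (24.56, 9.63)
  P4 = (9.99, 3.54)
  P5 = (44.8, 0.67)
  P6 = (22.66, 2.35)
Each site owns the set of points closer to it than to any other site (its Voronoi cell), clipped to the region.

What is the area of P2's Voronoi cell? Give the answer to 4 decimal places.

Area of P2's cell: 129.5213

1. box [0,71]×[0,11]: [(0, 0) (71, 0) (71, 11) (0, 11)]
2. ⊥bis P2·P0 via (44.865,5.425): [(0, 0) (44.7402, 0) (44.9932, 11) (0, 11)]  |A|=493.534
3. ⊥bis P2·P1 via (23.24,4.275): [(23.629, 0) (44.7402, 0) (44.9932, 11) (22.628, 11)]  |A|=239.1202
4. ⊥bis P2·P3 via (31.125,7.61): [(28.7835, 0) (44.7402, 0) (44.9932, 11) (32.1681, 11)]  |A|=158.3005
5. ⊥bis P2·P4 via (23.84,4.565): [(28.7835, 0) (44.7402, 0) (44.9932, 11) (32.1681, 11)]  |A|=158.3005
6. ⊥bis P2·P5 via (41.245,3.13): [(28.7835, 0) (39.0791, 0) (44.9348, 8.4623) (44.9932, 11) (32.1681, 11)]  |A|=134.3474
7. ⊥bis P2·P6 via (30.175,3.97): [(30.105, 4.2949) (31.0308, 0) (39.0791, 0) (44.9348, 8.4623) (44.9932, 11) (32.1681, 11)]  |A|=129.5213
8. canonical 6-gon: [(30.105, 4.2949) (31.0308, 0) (39.0791, 0) (44.9348, 8.4623) (44.9932, 11) (32.1681, 11)]
9. shoelace: 129.5213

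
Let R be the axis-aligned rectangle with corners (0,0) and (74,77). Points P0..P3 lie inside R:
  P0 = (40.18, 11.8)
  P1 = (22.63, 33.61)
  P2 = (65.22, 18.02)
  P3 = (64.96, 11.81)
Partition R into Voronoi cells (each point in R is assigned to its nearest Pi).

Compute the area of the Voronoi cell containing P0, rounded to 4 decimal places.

1. box [0,74]×[0,77]: [(0, 0) (74, 0) (74, 77) (0, 77)]
2. ⊥bis P0·P1 via (31.405,22.705): [(3.1887, 0) (74, 0) (74, 56.9802)]  |A|=2017.4212
3. ⊥bis P0·P2 via (52.7,14.91): [(47.5388, 35.6875) (3.1887, 0) (56.4037, 0)]  |A|=949.555
4. ⊥bis P0·P3 via (52.57,11.805): [(52.5685, 15.4392) (47.5388, 35.6875) (3.1887, 0) (52.5748, 0)]  |A|=919.9972
5. canonical 4-gon: [(52.5685, 15.4392) (47.5388, 35.6875) (3.1887, 0) (52.5748, 0)]
6. shoelace: 919.9972

Area of P0's cell: 919.9972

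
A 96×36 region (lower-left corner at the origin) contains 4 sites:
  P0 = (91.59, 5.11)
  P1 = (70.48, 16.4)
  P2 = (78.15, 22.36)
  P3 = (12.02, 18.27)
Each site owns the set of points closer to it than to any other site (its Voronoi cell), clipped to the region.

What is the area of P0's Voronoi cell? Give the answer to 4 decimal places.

Area of P0's cell: 279.0041

1. box [0,96]×[0,36]: [(0, 0) (96, 0) (96, 36) (0, 36)]
2. ⊥bis P0·P1 via (81.035,10.755): [(75.283, 0) (96, 0) (96, 36) (94.5365, 36)]  |A|=399.2489
3. ⊥bis P0·P2 via (84.87,13.735): [(81.0277, 10.7413) (75.283, 0) (96, 0) (96, 22.4067)]  |A|=279.0041
4. ⊥bis P0·P3 via (51.805,11.69): [(81.0277, 10.7413) (75.283, 0) (96, 0) (96, 22.4067)]  |A|=279.0041
5. canonical 4-gon: [(81.0277, 10.7413) (75.283, 0) (96, 0) (96, 22.4067)]
6. shoelace: 279.0041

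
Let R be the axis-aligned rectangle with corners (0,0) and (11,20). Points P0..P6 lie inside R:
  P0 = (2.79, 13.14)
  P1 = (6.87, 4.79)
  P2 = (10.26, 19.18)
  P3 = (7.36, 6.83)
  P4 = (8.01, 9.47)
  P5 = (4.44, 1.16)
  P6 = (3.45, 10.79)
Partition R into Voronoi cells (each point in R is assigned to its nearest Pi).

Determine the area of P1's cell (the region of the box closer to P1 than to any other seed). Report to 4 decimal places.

Area of P1's cell: 31.1134

1. box [0,11]×[0,20]: [(0, 0) (11, 0) (11, 20) (0, 20)]
2. ⊥bis P1·P0 via (4.83,8.965): [(0, 6.605) (0, 0) (11, 0) (11, 11.9798)]  |A|=102.2161
3. ⊥bis P1·P2 via (8.565,11.985): [(10.2151, 11.5963) (0, 6.605) (0, 0) (11, 0) (11, 11.4114)]  |A|=101.9931
4. ⊥bis P1·P3 via (7.115,5.81): [(1.2541, 7.2178) (0, 6.605) (0, 0) (11, 0) (11, 4.8768)]  |A|=67.6039
5. ⊥bis P1·P4 via (7.44,7.13): [(1.2541, 7.2178) (0, 6.605) (0, 0) (11, 0) (11, 4.8768)]  |A|=67.6039
6. ⊥bis P1·P5 via (5.655,2.975): [(1.2541, 7.2178) (0.1344, 6.6706) (10.0991, 0) (11, 0) (11, 4.8768)]  |A|=33.4764
7. ⊥bis P1·P6 via (5.16,7.79): [(3.2957, 6.7274) (1.5425, 5.728) (10.0991, 0) (11, 0) (11, 4.8768)]  |A|=31.1134
8. canonical 5-gon: [(3.2957, 6.7274) (1.5425, 5.728) (10.0991, 0) (11, 0) (11, 4.8768)]
9. shoelace: 31.1134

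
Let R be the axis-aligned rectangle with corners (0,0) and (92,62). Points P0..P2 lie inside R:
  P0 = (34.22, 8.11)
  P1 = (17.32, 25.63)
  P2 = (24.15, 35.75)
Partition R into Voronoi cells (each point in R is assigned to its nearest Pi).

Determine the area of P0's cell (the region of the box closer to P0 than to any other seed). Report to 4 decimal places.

1. box [0,92]×[0,62]: [(0, 0) (92, 0) (92, 62) (0, 62)]
2. ⊥bis P0·P1 via (25.77,16.87): [(8.2811, 0) (92, 0) (92, 62) (72.5557, 62)]  |A|=3198.0605
3. ⊥bis P0·P2 via (29.185,21.93): [(32.1267, 23.0017) (8.2811, 0) (92, 0) (92, 44.8152)]  |A|=2304.4574
4. canonical 4-gon: [(32.1267, 23.0017) (8.2811, 0) (92, 0) (92, 44.8152)]
5. shoelace: 2304.4574

Area of P0's cell: 2304.4574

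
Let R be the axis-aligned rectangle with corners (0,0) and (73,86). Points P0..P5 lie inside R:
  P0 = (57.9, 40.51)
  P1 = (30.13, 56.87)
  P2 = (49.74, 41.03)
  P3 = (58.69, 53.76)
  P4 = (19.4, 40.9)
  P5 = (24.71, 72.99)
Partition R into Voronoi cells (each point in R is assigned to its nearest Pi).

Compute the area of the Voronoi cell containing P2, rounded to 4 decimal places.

Area of P2's cell: 900.8639

1. box [0,73]×[0,86]: [(0, 0) (73, 0) (73, 86) (0, 86)]
2. ⊥bis P2·P0 via (53.82,40.77): [(0, 0) (51.2219, 0) (56.7023, 86) (0, 86)]  |A|=4640.7413
3. ⊥bis P2·P1 via (39.935,48.95): [(0.3956, 0) (51.2219, 0) (55.5752, 68.3126)]  |A|=1736.0395
4. ⊥bis P2·P3 via (54.215,47.395): [(44.3062, 54.3615) (0.3956, 0) (51.2219, 0) (54.241, 47.3767)]  |A|=1627.3827
5. ⊥bis P2·P4 via (34.57,40.965): [(44.3062, 54.3615) (34.5643, 42.301) (34.7455, 0) (51.2219, 0) (54.241, 47.3767)]  |A|=900.8639
6. ⊥bis P2·P5 via (37.225,57.01): [(44.3062, 54.3615) (34.5643, 42.301) (34.7455, 0) (51.2219, 0) (54.241, 47.3767)]  |A|=900.8639
7. canonical 5-gon: [(44.3062, 54.3615) (34.5643, 42.301) (34.7455, 0) (51.2219, 0) (54.241, 47.3767)]
8. shoelace: 900.8639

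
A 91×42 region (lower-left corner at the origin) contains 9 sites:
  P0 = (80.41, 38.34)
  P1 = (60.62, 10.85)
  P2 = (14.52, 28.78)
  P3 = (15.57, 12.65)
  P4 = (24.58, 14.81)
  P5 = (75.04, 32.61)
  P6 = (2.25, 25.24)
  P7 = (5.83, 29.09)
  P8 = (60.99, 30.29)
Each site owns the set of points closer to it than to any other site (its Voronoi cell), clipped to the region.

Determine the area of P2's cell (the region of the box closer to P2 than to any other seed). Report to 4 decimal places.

Area of P2's cell: 443.6011

1. box [0,91]×[0,42]: [(0, 0) (91, 0) (91, 42) (0, 42)]
2. ⊥bis P2·P0 via (47.465,33.56): [(0, 0) (52.3342, 0) (46.2404, 42) (0, 42)]  |A|=2070.068
3. ⊥bis P2·P1 via (37.57,19.815): [(0, 0) (29.8632, 0) (46.1986, 42) (0, 42)]  |A|=1597.2974
4. ⊥bis P2·P3 via (15.045,20.715): [(0, 19.7356) (38.5142, 22.2428) (46.1986, 42) (0, 42)]  |A|=885.1259
5. ⊥bis P2·P4 via (19.55,21.795): [(0, 19.7356) (18.3489, 20.9301) (45.6502, 40.5902) (46.1986, 42) (0, 42)]  |A|=704.8188
6. ⊥bis P2·P5 via (44.78,30.695): [(0, 19.7356) (18.3489, 20.9301) (44.219, 39.5595) (44.0646, 42) (0, 42)]  |A|=701.4884
7. ⊥bis P2·P6 via (8.385,27.01): [(10.2905, 20.4055) (18.3489, 20.9301) (44.219, 39.5595) (44.0646, 42) (4.0603, 42)]  |A|=543.0936
8. ⊥bis P2·P7 via (10.175,28.935): [(9.9169, 21.7002) (10.2905, 20.4055) (18.3489, 20.9301) (44.219, 39.5595) (44.0646, 42) (10.6411, 42)]  |A|=476.2991
9. ⊥bis P2·P8 via (37.755,29.535): [(9.9169, 21.7002) (10.2905, 20.4055) (18.3489, 20.9301) (37.5845, 34.7819) (37.35, 42) (10.6411, 42)]  |A|=443.6011
10. canonical 6-gon: [(9.9169, 21.7002) (10.2905, 20.4055) (18.3489, 20.9301) (37.5845, 34.7819) (37.35, 42) (10.6411, 42)]
11. shoelace: 443.6011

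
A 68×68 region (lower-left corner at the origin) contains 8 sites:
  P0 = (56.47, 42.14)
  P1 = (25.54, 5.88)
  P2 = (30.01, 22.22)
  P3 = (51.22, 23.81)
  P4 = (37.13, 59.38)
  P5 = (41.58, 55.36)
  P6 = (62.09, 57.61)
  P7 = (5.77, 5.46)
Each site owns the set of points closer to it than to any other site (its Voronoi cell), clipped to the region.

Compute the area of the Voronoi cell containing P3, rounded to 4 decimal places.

1. box [0,68]×[0,68]: [(0, 0) (68, 0) (68, 68) (0, 68)]
2. ⊥bis P3·P0 via (53.845,32.975): [(0, 48.3971) (0, 0) (68, 0) (68, 28.9208)]  |A|=2628.8065
3. ⊥bis P3·P1 via (38.38,14.845): [(18.6916, 43.0435) (48.7449, 0) (68, 0) (68, 28.9208)]  |A|=1127.4226
4. ⊥bis P3·P2 via (40.615,23.015): [(39.5617, 37.066) (41.57, 10.2762) (48.7449, 0) (68, 0) (68, 28.9208)]  |A|=853.8724
5. ⊥bis P3·P4 via (44.175,41.595): [(39.5617, 37.066) (41.57, 10.2762) (48.7449, 0) (68, 0) (68, 28.9208)]  |A|=853.8724
6. ⊥bis P3·P5 via (46.4,39.585): [(39.5617, 37.066) (41.57, 10.2762) (48.7449, 0) (68, 0) (68, 28.9208)]  |A|=853.8724
7. ⊥bis P3·P6 via (56.655,40.71): [(39.5617, 37.066) (41.57, 10.2762) (48.7449, 0) (68, 0) (68, 28.9208)]  |A|=853.8724
8. ⊥bis P3·P7 via (28.495,14.635): [(39.5617, 37.066) (41.57, 10.2762) (48.7449, 0) (68, 0) (68, 28.9208)]  |A|=853.8724
9. canonical 5-gon: [(39.5617, 37.066) (41.57, 10.2762) (48.7449, 0) (68, 0) (68, 28.9208)]
10. shoelace: 853.8724

Area of P3's cell: 853.8724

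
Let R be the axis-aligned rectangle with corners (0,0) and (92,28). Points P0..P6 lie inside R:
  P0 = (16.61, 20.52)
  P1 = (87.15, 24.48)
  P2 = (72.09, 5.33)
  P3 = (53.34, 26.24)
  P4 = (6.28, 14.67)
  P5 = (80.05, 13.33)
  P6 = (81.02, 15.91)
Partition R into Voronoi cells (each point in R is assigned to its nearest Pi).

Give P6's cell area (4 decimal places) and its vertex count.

1. box [0,92]×[0,28]: [(0, 0) (92, 0) (92, 28) (0, 28)]
2. ⊥bis P6·P0 via (48.815,18.215): [(47.5113, 0) (92, 0) (92, 28) (49.5153, 28)]  |A|=1217.627
3. ⊥bis P6·P1 via (84.085,20.195): [(47.5113, 0) (92, 0) (92, 14.5335) (73.1733, 28) (49.5153, 28)]  |A|=1090.8621
4. ⊥bis P6·P2 via (76.555,10.62): [(89.1373, 0) (92, 0) (92, 14.5335) (73.1733, 28) (55.9637, 28)]  |A|=417.8218
5. ⊥bis P6·P3 via (67.18,21.075): [(66.4586, 19.1419) (89.1373, 0) (92, 0) (92, 14.5335) (73.1733, 28) (69.7644, 28)]  |A|=356.6976
6. ⊥bis P6·P4 via (43.65,15.29): [(66.4586, 19.1419) (89.1373, 0) (92, 0) (92, 14.5335) (73.1733, 28) (69.7644, 28)]  |A|=356.6976
7. ⊥bis P6·P5 via (80.535,14.62): [(66.7107, 19.8175) (92, 10.3095) (92, 14.5335) (73.1733, 28) (69.7644, 28)]  |A|=187.8965
8. canonical 5-gon: [(66.7107, 19.8175) (92, 10.3095) (92, 14.5335) (73.1733, 28) (69.7644, 28)]
9. shoelace: 187.8965

Area of P6's cell: 187.8965 (5 vertices)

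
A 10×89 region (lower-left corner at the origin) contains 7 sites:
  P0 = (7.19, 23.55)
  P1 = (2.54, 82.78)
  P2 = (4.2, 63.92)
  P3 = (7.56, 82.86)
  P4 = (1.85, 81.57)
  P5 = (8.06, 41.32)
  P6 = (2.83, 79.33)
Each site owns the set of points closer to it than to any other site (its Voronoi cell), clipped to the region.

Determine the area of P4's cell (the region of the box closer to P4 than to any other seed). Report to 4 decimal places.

Area of P4's cell: 7.9403

1. box [0,10]×[0,89]: [(0, 0) (10, 0) (10, 89) (0, 89)]
2. ⊥bis P4·P0 via (4.52,52.56): [(0, 52.144) (10, 53.0644) (10, 89) (0, 89)]  |A|=363.9582
3. ⊥bis P4·P1 via (2.195,82.175): [(0, 83.4267) (0, 52.144) (10, 53.0644) (10, 77.7242)]  |A|=279.7128
4. ⊥bis P4·P2 via (3.025,72.745): [(0, 83.4267) (0, 72.3422) (10, 73.6737) (10, 77.7242)]  |A|=75.6749
5. ⊥bis P4·P3 via (4.705,82.215): [(5.0866, 80.5261) (0, 83.4267) (0, 72.3422) (6.7329, 73.2387)]  |A|=53.4616
6. ⊥bis P4·P5 via (4.955,61.445): [(5.0866, 80.5261) (0, 83.4267) (0, 72.3422) (6.7329, 73.2387)]  |A|=53.4616
7. ⊥bis P4·P6 via (2.34,80.45): [(3.9697, 81.163) (0, 83.4267) (0, 79.4262)]  |A|=7.9403
8. canonical 3-gon: [(3.9697, 81.163) (0, 83.4267) (0, 79.4262)]
9. shoelace: 7.9403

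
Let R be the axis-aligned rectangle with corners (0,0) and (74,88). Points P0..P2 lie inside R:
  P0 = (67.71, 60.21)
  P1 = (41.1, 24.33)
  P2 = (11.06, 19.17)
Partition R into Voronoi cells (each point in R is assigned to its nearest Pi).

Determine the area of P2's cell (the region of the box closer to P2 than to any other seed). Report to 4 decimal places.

1. box [0,74]×[0,88]: [(0, 0) (74, 0) (74, 88) (0, 88)]
2. ⊥bis P2·P0 via (39.385,39.69): [(0, 0) (68.1384, 0) (4.3869, 88) (0, 88)]  |A|=3191.1112
3. ⊥bis P2·P1 via (26.08,21.75): [(0, 0) (29.816, 0) (17.9055, 69.3394) (4.3869, 88) (0, 88)]  |A|=1862.4867
4. canonical 5-gon: [(0, 0) (29.816, 0) (17.9055, 69.3394) (4.3869, 88) (0, 88)]
5. shoelace: 1862.4867

Area of P2's cell: 1862.4867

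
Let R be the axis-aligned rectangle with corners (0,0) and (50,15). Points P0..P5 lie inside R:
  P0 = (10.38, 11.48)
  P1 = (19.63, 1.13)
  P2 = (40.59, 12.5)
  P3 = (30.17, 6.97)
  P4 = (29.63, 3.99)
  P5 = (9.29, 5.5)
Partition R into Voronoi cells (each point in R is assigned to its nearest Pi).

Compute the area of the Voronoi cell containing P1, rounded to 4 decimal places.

Area of P1's cell: 85.4387

1. box [0,50]×[0,15]: [(0, 0) (50, 0) (50, 15) (0, 15)]
2. ⊥bis P1·P0 via (15.005,6.305): [(7.9502, 0) (50, 0) (50, 15) (24.734, 15)]  |A|=504.8684
3. ⊥bis P1·P2 via (30.11,6.815): [(7.9502, 0) (33.8069, 0) (25.6699, 15) (24.734, 15)]  |A|=200.9446
4. ⊥bis P1·P3 via (24.9,4.05): [(20.7872, 11.4727) (7.9502, 0) (27.144, 0)]  |A|=110.1024
5. ⊥bis P1·P4 via (24.63,2.56): [(23.4612, 6.6468) (20.7872, 11.4727) (7.9502, 0) (25.3622, 0)]  |A|=104.1806
6. ⊥bis P1·P5 via (14.46,3.315): [(23.4612, 6.6468) (20.7872, 11.4727) (16.1599, 7.3371) (13.059, 0) (25.3622, 0)]  |A|=85.4387
7. canonical 5-gon: [(23.4612, 6.6468) (20.7872, 11.4727) (16.1599, 7.3371) (13.059, 0) (25.3622, 0)]
8. shoelace: 85.4387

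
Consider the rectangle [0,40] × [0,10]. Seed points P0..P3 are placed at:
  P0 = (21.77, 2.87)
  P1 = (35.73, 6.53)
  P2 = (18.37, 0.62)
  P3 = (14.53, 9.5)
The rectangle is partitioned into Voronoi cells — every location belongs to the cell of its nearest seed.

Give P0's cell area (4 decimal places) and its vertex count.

1. box [0,40]×[0,10]: [(0, 0) (40, 0) (40, 10) (0, 10)]
2. ⊥bis P0·P1 via (28.75,4.7): [(0, 0) (29.9822, 0) (27.3605, 10) (0, 10)]  |A|=286.7135
3. ⊥bis P0·P2 via (20.07,1.745): [(21.2248, 0) (29.9822, 0) (27.3605, 10) (14.6071, 10)]  |A|=107.5539
4. ⊥bis P0·P3 via (18.15,6.185): [(17.5589, 5.5395) (21.2248, 0) (29.9822, 0) (27.3605, 10) (21.6436, 10)]  |A|=91.861
5. canonical 5-gon: [(17.5589, 5.5395) (21.2248, 0) (29.9822, 0) (27.3605, 10) (21.6436, 10)]
6. shoelace: 91.861

Area of P0's cell: 91.8610 (5 vertices)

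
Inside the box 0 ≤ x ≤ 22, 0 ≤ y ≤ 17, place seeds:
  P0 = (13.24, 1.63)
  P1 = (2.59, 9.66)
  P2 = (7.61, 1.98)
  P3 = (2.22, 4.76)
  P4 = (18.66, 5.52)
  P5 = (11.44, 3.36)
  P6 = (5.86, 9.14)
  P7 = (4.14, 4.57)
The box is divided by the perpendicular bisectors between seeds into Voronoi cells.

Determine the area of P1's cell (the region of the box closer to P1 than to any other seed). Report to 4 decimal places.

1. box [0,22]×[0,17]: [(0, 0) (22, 0) (22, 17) (0, 17)]
2. ⊥bis P1·P0 via (7.915,5.645): [(0, 0) (3.6587, 0) (16.4766, 17) (0, 17)]  |A|=171.1499
3. ⊥bis P1·P2 via (5.1,5.82): [(0, 2.4864) (10.9107, 9.6182) (16.4766, 17) (0, 17)]  |A|=139.9906
4. ⊥bis P1·P3 via (2.405,7.21): [(0, 7.3916) (6.7272, 6.8836) (10.9107, 9.6182) (16.4766, 17) (0, 17)]  |A|=123.4914
5. ⊥bis P1·P4 via (10.625,7.59): [(0, 7.3916) (6.7272, 6.8836) (10.9107, 9.6182) (11.2704, 10.0952) (13.0492, 17) (0, 17)]  |A|=111.6589
6. ⊥bis P1·P5 via (7.015,6.51): [(0, 7.3916) (6.7272, 6.8836) (7.7629, 7.5606) (12.2364, 13.8448) (13.0492, 17) (0, 17)]  |A|=105.9264
7. ⊥bis P1·P6 via (4.225,9.4): [(0, 7.3916) (3.8593, 7.1002) (5.4336, 17) (0, 17)]  |A|=45.4364
8. ⊥bis P1·P7 via (3.365,7.115): [(0, 7.3916) (3.4242, 7.133) (3.8869, 7.2739) (5.4336, 17) (0, 17)]  |A|=45.3981
9. canonical 5-gon: [(0, 7.3916) (3.4242, 7.133) (3.8869, 7.2739) (5.4336, 17) (0, 17)]
10. shoelace: 45.3981

Area of P1's cell: 45.3981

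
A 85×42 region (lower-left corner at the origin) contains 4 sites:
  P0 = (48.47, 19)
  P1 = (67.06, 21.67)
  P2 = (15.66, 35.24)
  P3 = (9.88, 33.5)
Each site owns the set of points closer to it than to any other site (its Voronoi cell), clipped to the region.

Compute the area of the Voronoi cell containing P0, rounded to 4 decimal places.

Area of P0's cell: 1200.7316

1. box [0,85]×[0,42]: [(0, 0) (85, 0) (85, 42) (0, 42)]
2. ⊥bis P0·P1 via (57.765,20.335): [(0, 0) (60.6856, 0) (54.6534, 42) (0, 42)]  |A|=2422.1185
3. ⊥bis P0·P2 via (32.065,27.12): [(18.6414, 0) (60.6856, 0) (54.6534, 42) (39.4302, 42)]  |A|=1202.6159
4. ⊥bis P0·P3 via (29.175,26.25): [(21.4242, 5.6222) (19.3117, 0) (60.6856, 0) (54.6534, 42) (39.4302, 42)]  |A|=1200.7316
5. canonical 5-gon: [(21.4242, 5.6222) (19.3117, 0) (60.6856, 0) (54.6534, 42) (39.4302, 42)]
6. shoelace: 1200.7316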